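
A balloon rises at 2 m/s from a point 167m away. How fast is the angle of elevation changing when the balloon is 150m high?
0.006628 rad/s

tan(θ) = y/167
sec²(θ) · dθ/dt = (1/167) · dy/dt
dθ/dt = cos²(θ)/167 · 2 = 167/(167² + 150²) · 2
dθ/dt = 0.006628 rad/s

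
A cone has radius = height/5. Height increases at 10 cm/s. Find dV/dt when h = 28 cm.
1568π/5 cm³/s

V = (1/3)π(h/5)²h = πh³/75
dV/dt = πh²/25 · 10
At h = 28: dV/dt = 1568π/5 cm³/s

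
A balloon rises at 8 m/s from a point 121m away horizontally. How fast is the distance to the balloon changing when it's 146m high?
1168√35957/35957 ≈ 6.16 m/s

z² = 121² + y²
z = √(121² + 146²) = √35957
dz/dt = y/z · dy/dt = 146/√35957 · 8 = 1168√35957/35957 ≈ 6.16 m/s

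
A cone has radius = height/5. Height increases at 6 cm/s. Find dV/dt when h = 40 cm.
384π cm³/s

V = (1/3)π(h/5)²h = πh³/75
dV/dt = πh²/25 · 6
At h = 40: dV/dt = 384π cm³/s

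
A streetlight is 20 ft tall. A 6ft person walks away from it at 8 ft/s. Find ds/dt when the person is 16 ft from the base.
24/7 ft/s

By similar triangles: 20/(x+s) = 6/s
Solving: s = 6x/14
ds/dt = 6/14 · dx/dt = 3/7 · 8 = 24/7 ft/s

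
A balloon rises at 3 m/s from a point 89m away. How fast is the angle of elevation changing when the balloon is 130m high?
0.010757 rad/s

tan(θ) = y/89
sec²(θ) · dθ/dt = (1/89) · dy/dt
dθ/dt = cos²(θ)/89 · 3 = 89/(89² + 130²) · 3
dθ/dt = 0.010757 rad/s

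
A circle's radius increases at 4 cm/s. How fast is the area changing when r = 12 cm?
96π cm²/s

A = πr²
dA/dt = 2πr · dr/dt = 2π(12)(4) = 96π cm²/s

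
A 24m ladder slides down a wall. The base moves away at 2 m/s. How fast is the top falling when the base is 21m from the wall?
14√15/15 ≈ 3.615 m/s

x² + y² = 24²
2x·dx/dt + 2y·dy/dt = 0
dy/dt = -x/y · dx/dt = -21/(3√15) · 2 = -14√15/15 m/s
The top is descending at 14√15/15 ≈ 3.615 m/s.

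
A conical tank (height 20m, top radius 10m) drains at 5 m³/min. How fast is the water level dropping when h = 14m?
5/(49π) ≈ 0.03248 m/min

r/h = 10/20, so r = (1/2)h
V = (1/3)πr²h = (1/3)π((1/2)h)²h = (1/12)πh³
dV/dh = (1/4)πh²
dh/dt = (dV/dt)/(dV/dh) = -5/((1/4)π·14²) = -5/(49π) m/min
The level is dropping at 5/(49π) ≈ 0.03248 m/min.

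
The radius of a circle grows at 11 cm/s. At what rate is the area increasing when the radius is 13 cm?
286π cm²/s

A = πr²
dA/dt = 2πr · dr/dt = 2π(13)(11) = 286π cm²/s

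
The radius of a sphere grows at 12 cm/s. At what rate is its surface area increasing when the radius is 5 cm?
480π cm²/s

S = 4πr²
dS/dt = dS/dr · dr/dt = 8πr · 12
At r = 5: dS/dt = 480π cm²/s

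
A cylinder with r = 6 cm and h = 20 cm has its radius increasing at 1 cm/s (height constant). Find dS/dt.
64π cm²/s

S = 2πrh + 2πr² (lateral + bases)
dS/dt = (2πh + 4πr)·dr/dt = (2π·20 + 4π·6)·1
= 64π cm²/s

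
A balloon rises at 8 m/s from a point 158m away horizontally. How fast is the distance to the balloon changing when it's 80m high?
320√7841/7841 ≈ 3.614 m/s

z² = 158² + y²
z = √(158² + 80²) = 2√7841
dz/dt = y/z · dy/dt = 80/(2√7841) · 8 = 320√7841/7841 ≈ 3.614 m/s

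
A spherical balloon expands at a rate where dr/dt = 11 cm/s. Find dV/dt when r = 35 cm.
53900π cm³/s

V = (4/3)πr³
dV/dt = dV/dr · dr/dt = 4πr² · 11
At r = 35: dV/dt = 53900π cm³/s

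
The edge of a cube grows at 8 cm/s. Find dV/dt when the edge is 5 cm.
600 cm³/s

V = s³
dV/dt = 3s² · ds/dt = 3·5²·8 = 600 cm³/s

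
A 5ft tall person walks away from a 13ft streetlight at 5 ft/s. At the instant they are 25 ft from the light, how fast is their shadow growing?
25/8 ft/s

By similar triangles: 13/(x+s) = 5/s
Solving: s = 5x/8
ds/dt = 5/8 · dx/dt = 5/8 · 5 = 25/8 ft/s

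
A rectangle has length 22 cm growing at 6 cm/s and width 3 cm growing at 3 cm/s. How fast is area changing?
84 cm²/s

A = lw
dA/dt = w·dl/dt + l·dw/dt = 3·6 + 22·3 = 84 cm²/s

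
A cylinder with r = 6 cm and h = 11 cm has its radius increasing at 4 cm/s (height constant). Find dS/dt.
184π cm²/s

S = 2πrh + 2πr² (lateral + bases)
dS/dt = (2πh + 4πr)·dr/dt = (2π·11 + 4π·6)·4
= 184π cm²/s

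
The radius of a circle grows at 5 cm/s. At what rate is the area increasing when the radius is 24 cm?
240π cm²/s

A = πr²
dA/dt = 2πr · dr/dt = 2π(24)(5) = 240π cm²/s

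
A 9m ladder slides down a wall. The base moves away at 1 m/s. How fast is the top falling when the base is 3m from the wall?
√2/4 ≈ 0.3536 m/s

x² + y² = 9²
2x·dx/dt + 2y·dy/dt = 0
dy/dt = -x/y · dx/dt = -3/(6√2) · 1 = -√2/4 m/s
The top is descending at √2/4 ≈ 0.3536 m/s.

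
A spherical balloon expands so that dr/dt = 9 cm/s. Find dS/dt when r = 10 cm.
720π cm²/s

S = 4πr²
dS/dt = dS/dr · dr/dt = 8πr · 9
At r = 10: dS/dt = 720π cm²/s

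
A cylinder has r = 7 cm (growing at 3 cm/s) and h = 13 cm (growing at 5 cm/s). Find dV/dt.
791π cm³/s

V = πr²h
dV/dt = 2πrh·dr/dt + πr²·dh/dt
= 2π(7)(13)(3) + π(7)²(5)
= 791π cm³/s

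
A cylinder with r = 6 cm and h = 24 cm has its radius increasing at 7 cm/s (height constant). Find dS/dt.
504π cm²/s

S = 2πrh + 2πr² (lateral + bases)
dS/dt = (2πh + 4πr)·dr/dt = (2π·24 + 4π·6)·7
= 504π cm²/s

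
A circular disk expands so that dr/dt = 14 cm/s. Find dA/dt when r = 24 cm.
672π cm²/s

A = πr²
dA/dt = 2πr · dr/dt = 2π(24)(14) = 672π cm²/s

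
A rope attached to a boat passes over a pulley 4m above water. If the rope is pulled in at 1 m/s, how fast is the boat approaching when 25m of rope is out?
25√609/609 ≈ 1.013 m/s

rope² = x² + 4²
x = √(25² - 4²) = √609
dx/dt = (rope/x) · d(rope)/dt = (25/√609) · (-1) = -25√609/609 m/s
The boat approaches at 25√609/609 ≈ 1.013 m/s.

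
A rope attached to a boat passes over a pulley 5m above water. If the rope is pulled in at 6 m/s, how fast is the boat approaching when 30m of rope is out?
36√35/35 ≈ 6.085 m/s

rope² = x² + 5²
x = √(30² - 5²) = 5√35
dx/dt = (rope/x) · d(rope)/dt = (30/(5√35)) · (-6) = -36√35/35 m/s
The boat approaches at 36√35/35 ≈ 6.085 m/s.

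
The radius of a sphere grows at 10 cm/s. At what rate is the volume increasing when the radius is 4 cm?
640π cm³/s

V = (4/3)πr³
dV/dt = dV/dr · dr/dt = 4πr² · 10
At r = 4: dV/dt = 640π cm³/s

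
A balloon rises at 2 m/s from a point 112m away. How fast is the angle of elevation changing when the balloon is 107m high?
0.009336 rad/s

tan(θ) = y/112
sec²(θ) · dθ/dt = (1/112) · dy/dt
dθ/dt = cos²(θ)/112 · 2 = 112/(112² + 107²) · 2
dθ/dt = 0.009336 rad/s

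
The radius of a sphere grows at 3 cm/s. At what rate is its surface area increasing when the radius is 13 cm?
312π cm²/s

S = 4πr²
dS/dt = dS/dr · dr/dt = 8πr · 3
At r = 13: dS/dt = 312π cm²/s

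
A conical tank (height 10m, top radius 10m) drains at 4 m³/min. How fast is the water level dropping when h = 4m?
1/(4π) ≈ 0.07958 m/min

r/h = 10/10, so r = h
V = (1/3)πr²h = (1/3)π(h)²h = (1/3)πh³
dV/dh = πh²
dh/dt = (dV/dt)/(dV/dh) = -4/(π·4²) = -1/(4π) m/min
The level is dropping at 1/(4π) ≈ 0.07958 m/min.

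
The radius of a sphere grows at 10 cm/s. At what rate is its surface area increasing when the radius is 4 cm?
320π cm²/s

S = 4πr²
dS/dt = dS/dr · dr/dt = 8πr · 10
At r = 4: dS/dt = 320π cm²/s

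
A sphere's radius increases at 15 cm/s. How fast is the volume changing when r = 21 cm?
26460π cm³/s

V = (4/3)πr³
dV/dt = dV/dr · dr/dt = 4πr² · 15
At r = 21: dV/dt = 26460π cm³/s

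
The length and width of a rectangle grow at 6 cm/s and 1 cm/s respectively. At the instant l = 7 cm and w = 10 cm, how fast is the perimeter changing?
14 cm/s

P = 2(l + w)
dP/dt = 2(dl/dt + dw/dt) = 2(6 + 1) = 14 cm/s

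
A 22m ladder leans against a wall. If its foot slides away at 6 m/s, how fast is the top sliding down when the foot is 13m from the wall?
26√35/35 ≈ 4.395 m/s

x² + y² = 22²
2x·dx/dt + 2y·dy/dt = 0
dy/dt = -x/y · dx/dt = -13/(3√35) · 6 = -26√35/35 m/s
The top is descending at 26√35/35 ≈ 4.395 m/s.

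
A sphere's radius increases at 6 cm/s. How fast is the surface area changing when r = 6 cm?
288π cm²/s

S = 4πr²
dS/dt = dS/dr · dr/dt = 8πr · 6
At r = 6: dS/dt = 288π cm²/s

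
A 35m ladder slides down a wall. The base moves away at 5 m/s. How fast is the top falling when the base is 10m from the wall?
2√5/3 ≈ 1.491 m/s

x² + y² = 35²
2x·dx/dt + 2y·dy/dt = 0
dy/dt = -x/y · dx/dt = -10/(15√5) · 5 = -2√5/3 m/s
The top is descending at 2√5/3 ≈ 1.491 m/s.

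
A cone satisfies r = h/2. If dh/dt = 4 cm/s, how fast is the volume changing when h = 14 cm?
196π cm³/s

V = (1/3)π(h/2)²h = πh³/12
dV/dt = πh²/4 · 4
At h = 14: dV/dt = 196π cm³/s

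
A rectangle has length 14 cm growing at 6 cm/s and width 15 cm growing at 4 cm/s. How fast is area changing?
146 cm²/s

A = lw
dA/dt = w·dl/dt + l·dw/dt = 15·6 + 14·4 = 146 cm²/s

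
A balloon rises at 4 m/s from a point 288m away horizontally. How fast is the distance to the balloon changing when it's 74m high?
148√22105/22105 ≈ 0.9954 m/s

z² = 288² + y²
z = √(288² + 74²) = 2√22105
dz/dt = y/z · dy/dt = 74/(2√22105) · 4 = 148√22105/22105 ≈ 0.9954 m/s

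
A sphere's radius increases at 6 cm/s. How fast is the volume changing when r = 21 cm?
10584π cm³/s

V = (4/3)πr³
dV/dt = dV/dr · dr/dt = 4πr² · 6
At r = 21: dV/dt = 10584π cm³/s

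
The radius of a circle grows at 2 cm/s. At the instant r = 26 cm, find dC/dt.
4π cm/s

C = 2πr
dC/dt = 2π · dr/dt = 2π · 2 = 4π cm/s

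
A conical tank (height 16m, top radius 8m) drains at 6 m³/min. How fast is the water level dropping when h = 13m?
24/(169π) ≈ 0.0452 m/min

r/h = 8/16, so r = (1/2)h
V = (1/3)πr²h = (1/3)π((1/2)h)²h = (1/12)πh³
dV/dh = (1/4)πh²
dh/dt = (dV/dt)/(dV/dh) = -6/((1/4)π·13²) = -24/(169π) m/min
The level is dropping at 24/(169π) ≈ 0.0452 m/min.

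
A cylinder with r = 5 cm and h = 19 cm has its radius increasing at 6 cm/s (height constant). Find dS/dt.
348π cm²/s

S = 2πrh + 2πr² (lateral + bases)
dS/dt = (2πh + 4πr)·dr/dt = (2π·19 + 4π·5)·6
= 348π cm²/s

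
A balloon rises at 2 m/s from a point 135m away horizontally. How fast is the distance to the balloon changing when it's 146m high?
292√39541/39541 ≈ 1.468 m/s

z² = 135² + y²
z = √(135² + 146²) = √39541
dz/dt = y/z · dy/dt = 146/√39541 · 2 = 292√39541/39541 ≈ 1.468 m/s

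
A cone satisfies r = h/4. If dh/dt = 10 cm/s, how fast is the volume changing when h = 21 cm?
2205π/8 cm³/s

V = (1/3)π(h/4)²h = πh³/48
dV/dt = πh²/16 · 10
At h = 21: dV/dt = 2205π/8 cm³/s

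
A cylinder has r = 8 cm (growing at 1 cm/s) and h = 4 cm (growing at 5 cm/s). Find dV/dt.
384π cm³/s

V = πr²h
dV/dt = 2πrh·dr/dt + πr²·dh/dt
= 2π(8)(4)(1) + π(8)²(5)
= 384π cm³/s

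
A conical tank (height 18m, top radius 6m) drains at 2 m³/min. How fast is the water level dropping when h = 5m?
18/(25π) ≈ 0.2292 m/min

r/h = 6/18, so r = (1/3)h
V = (1/3)πr²h = (1/3)π((1/3)h)²h = (1/27)πh³
dV/dh = (1/9)πh²
dh/dt = (dV/dt)/(dV/dh) = -2/((1/9)π·5²) = -18/(25π) m/min
The level is dropping at 18/(25π) ≈ 0.2292 m/min.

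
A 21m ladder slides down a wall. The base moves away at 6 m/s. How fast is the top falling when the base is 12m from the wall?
8√33/11 ≈ 4.178 m/s

x² + y² = 21²
2x·dx/dt + 2y·dy/dt = 0
dy/dt = -x/y · dx/dt = -12/(3√33) · 6 = -8√33/11 m/s
The top is descending at 8√33/11 ≈ 4.178 m/s.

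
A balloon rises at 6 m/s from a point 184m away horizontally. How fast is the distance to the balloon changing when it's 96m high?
72√673/673 ≈ 2.775 m/s

z² = 184² + y²
z = √(184² + 96²) = 8√673
dz/dt = y/z · dy/dt = 96/(8√673) · 6 = 72√673/673 ≈ 2.775 m/s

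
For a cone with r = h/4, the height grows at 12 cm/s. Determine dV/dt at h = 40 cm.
1200π cm³/s

V = (1/3)π(h/4)²h = πh³/48
dV/dt = πh²/16 · 12
At h = 40: dV/dt = 1200π cm³/s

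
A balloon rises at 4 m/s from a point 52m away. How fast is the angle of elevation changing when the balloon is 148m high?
0.008453 rad/s

tan(θ) = y/52
sec²(θ) · dθ/dt = (1/52) · dy/dt
dθ/dt = cos²(θ)/52 · 4 = 52/(52² + 148²) · 4
dθ/dt = 0.008453 rad/s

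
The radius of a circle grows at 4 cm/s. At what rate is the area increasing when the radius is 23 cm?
184π cm²/s

A = πr²
dA/dt = 2πr · dr/dt = 2π(23)(4) = 184π cm²/s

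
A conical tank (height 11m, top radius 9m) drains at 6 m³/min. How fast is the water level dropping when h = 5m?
242/(675π) ≈ 0.1141 m/min

r/h = 9/11, so r = (9/11)h
V = (1/3)πr²h = (1/3)π((9/11)h)²h = (27/121)πh³
dV/dh = (81/121)πh²
dh/dt = (dV/dt)/(dV/dh) = -6/((81/121)π·5²) = -242/(675π) m/min
The level is dropping at 242/(675π) ≈ 0.1141 m/min.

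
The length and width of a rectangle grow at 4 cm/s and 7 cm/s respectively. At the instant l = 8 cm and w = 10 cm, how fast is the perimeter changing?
22 cm/s

P = 2(l + w)
dP/dt = 2(dl/dt + dw/dt) = 2(4 + 7) = 22 cm/s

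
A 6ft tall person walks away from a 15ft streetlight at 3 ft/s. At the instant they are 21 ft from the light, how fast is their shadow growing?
2 ft/s

By similar triangles: 15/(x+s) = 6/s
Solving: s = 6x/9
ds/dt = 6/9 · dx/dt = 2/3 · 3 = 2 ft/s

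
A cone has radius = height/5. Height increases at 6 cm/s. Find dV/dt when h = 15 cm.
54π cm³/s

V = (1/3)π(h/5)²h = πh³/75
dV/dt = πh²/25 · 6
At h = 15: dV/dt = 54π cm³/s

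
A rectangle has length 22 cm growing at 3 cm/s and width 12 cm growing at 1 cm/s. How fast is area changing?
58 cm²/s

A = lw
dA/dt = w·dl/dt + l·dw/dt = 12·3 + 22·1 = 58 cm²/s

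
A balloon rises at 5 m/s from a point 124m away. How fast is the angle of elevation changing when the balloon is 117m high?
0.021331 rad/s

tan(θ) = y/124
sec²(θ) · dθ/dt = (1/124) · dy/dt
dθ/dt = cos²(θ)/124 · 5 = 124/(124² + 117²) · 5
dθ/dt = 0.021331 rad/s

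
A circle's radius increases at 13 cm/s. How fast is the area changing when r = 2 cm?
52π cm²/s

A = πr²
dA/dt = 2πr · dr/dt = 2π(2)(13) = 52π cm²/s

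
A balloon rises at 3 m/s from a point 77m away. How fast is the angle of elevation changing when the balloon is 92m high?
0.016049 rad/s

tan(θ) = y/77
sec²(θ) · dθ/dt = (1/77) · dy/dt
dθ/dt = cos²(θ)/77 · 3 = 77/(77² + 92²) · 3
dθ/dt = 0.016049 rad/s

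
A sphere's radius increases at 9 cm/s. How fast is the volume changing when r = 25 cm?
22500π cm³/s

V = (4/3)πr³
dV/dt = dV/dr · dr/dt = 4πr² · 9
At r = 25: dV/dt = 22500π cm³/s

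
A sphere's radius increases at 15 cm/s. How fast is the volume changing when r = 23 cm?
31740π cm³/s

V = (4/3)πr³
dV/dt = dV/dr · dr/dt = 4πr² · 15
At r = 23: dV/dt = 31740π cm³/s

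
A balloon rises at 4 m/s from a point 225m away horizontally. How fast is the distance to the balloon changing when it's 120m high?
32/17 ≈ 1.882 m/s

z² = 225² + y²
z = √(225² + 120²) = 255
dz/dt = y/z · dy/dt = 120/255 · 4 = 32/17 ≈ 1.882 m/s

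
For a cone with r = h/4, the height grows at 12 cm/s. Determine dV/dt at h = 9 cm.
243π/4 cm³/s

V = (1/3)π(h/4)²h = πh³/48
dV/dt = πh²/16 · 12
At h = 9: dV/dt = 243π/4 cm³/s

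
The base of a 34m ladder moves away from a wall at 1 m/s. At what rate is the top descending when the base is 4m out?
2√285/285 ≈ 0.1185 m/s

x² + y² = 34²
2x·dx/dt + 2y·dy/dt = 0
dy/dt = -x/y · dx/dt = -4/(2√285) · 1 = -2√285/285 m/s
The top is descending at 2√285/285 ≈ 0.1185 m/s.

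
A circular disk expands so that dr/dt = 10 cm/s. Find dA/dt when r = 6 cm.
120π cm²/s

A = πr²
dA/dt = 2πr · dr/dt = 2π(6)(10) = 120π cm²/s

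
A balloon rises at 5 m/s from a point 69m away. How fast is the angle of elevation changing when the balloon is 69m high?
0.036232 rad/s

tan(θ) = y/69
sec²(θ) · dθ/dt = (1/69) · dy/dt
dθ/dt = cos²(θ)/69 · 5 = 69/(69² + 69²) · 5
dθ/dt = 0.036232 rad/s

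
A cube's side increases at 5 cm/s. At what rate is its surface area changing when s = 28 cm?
1680 cm²/s

A = 6s²
dA/dt = 12s · ds/dt = 12·28·5 = 1680 cm²/s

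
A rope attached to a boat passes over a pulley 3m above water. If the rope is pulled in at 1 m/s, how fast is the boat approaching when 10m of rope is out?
10√91/91 ≈ 1.048 m/s

rope² = x² + 3²
x = √(10² - 3²) = √91
dx/dt = (rope/x) · d(rope)/dt = (10/√91) · (-1) = -10√91/91 m/s
The boat approaches at 10√91/91 ≈ 1.048 m/s.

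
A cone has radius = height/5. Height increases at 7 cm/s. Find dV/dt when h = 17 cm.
2023π/25 cm³/s

V = (1/3)π(h/5)²h = πh³/75
dV/dt = πh²/25 · 7
At h = 17: dV/dt = 2023π/25 cm³/s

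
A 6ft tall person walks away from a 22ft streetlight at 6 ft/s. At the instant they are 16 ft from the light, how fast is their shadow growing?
9/4 ft/s

By similar triangles: 22/(x+s) = 6/s
Solving: s = 6x/16
ds/dt = 6/16 · dx/dt = 3/8 · 6 = 9/4 ft/s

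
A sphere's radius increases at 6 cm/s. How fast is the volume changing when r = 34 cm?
27744π cm³/s

V = (4/3)πr³
dV/dt = dV/dr · dr/dt = 4πr² · 6
At r = 34: dV/dt = 27744π cm³/s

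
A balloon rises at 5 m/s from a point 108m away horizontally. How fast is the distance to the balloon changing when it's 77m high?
385√17593/17593 ≈ 2.903 m/s

z² = 108² + y²
z = √(108² + 77²) = √17593
dz/dt = y/z · dy/dt = 77/√17593 · 5 = 385√17593/17593 ≈ 2.903 m/s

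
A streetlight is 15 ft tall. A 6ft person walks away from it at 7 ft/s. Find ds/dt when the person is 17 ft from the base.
14/3 ft/s

By similar triangles: 15/(x+s) = 6/s
Solving: s = 6x/9
ds/dt = 6/9 · dx/dt = 2/3 · 7 = 14/3 ft/s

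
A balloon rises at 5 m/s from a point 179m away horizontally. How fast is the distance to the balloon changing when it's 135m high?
675√50266/50266 ≈ 3.011 m/s

z² = 179² + y²
z = √(179² + 135²) = √50266
dz/dt = y/z · dy/dt = 135/√50266 · 5 = 675√50266/50266 ≈ 3.011 m/s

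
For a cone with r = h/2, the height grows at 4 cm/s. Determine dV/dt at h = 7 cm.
49π cm³/s

V = (1/3)π(h/2)²h = πh³/12
dV/dt = πh²/4 · 4
At h = 7: dV/dt = 49π cm³/s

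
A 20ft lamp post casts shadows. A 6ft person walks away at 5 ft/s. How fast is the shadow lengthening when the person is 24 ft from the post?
15/7 ft/s

By similar triangles: 20/(x+s) = 6/s
Solving: s = 6x/14
ds/dt = 6/14 · dx/dt = 3/7 · 5 = 15/7 ft/s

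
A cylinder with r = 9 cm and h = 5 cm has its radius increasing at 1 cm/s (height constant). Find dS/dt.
46π cm²/s

S = 2πrh + 2πr² (lateral + bases)
dS/dt = (2πh + 4πr)·dr/dt = (2π·5 + 4π·9)·1
= 46π cm²/s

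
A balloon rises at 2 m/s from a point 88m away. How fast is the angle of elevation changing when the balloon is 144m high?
0.00618 rad/s

tan(θ) = y/88
sec²(θ) · dθ/dt = (1/88) · dy/dt
dθ/dt = cos²(θ)/88 · 2 = 88/(88² + 144²) · 2
dθ/dt = 0.00618 rad/s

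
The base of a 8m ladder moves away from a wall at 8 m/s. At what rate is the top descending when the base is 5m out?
40√39/39 ≈ 6.405 m/s

x² + y² = 8²
2x·dx/dt + 2y·dy/dt = 0
dy/dt = -x/y · dx/dt = -5/√39 · 8 = -40√39/39 m/s
The top is descending at 40√39/39 ≈ 6.405 m/s.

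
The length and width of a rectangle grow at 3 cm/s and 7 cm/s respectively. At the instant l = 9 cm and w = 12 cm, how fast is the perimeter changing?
20 cm/s

P = 2(l + w)
dP/dt = 2(dl/dt + dw/dt) = 2(3 + 7) = 20 cm/s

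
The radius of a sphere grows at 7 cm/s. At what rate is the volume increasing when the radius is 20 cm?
11200π cm³/s

V = (4/3)πr³
dV/dt = dV/dr · dr/dt = 4πr² · 7
At r = 20: dV/dt = 11200π cm³/s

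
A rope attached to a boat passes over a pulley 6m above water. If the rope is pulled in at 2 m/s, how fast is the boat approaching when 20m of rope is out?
20√91/91 ≈ 2.097 m/s

rope² = x² + 6²
x = √(20² - 6²) = 2√91
dx/dt = (rope/x) · d(rope)/dt = (20/(2√91)) · (-2) = -20√91/91 m/s
The boat approaches at 20√91/91 ≈ 2.097 m/s.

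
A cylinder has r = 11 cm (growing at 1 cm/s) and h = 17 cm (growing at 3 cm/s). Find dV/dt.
737π cm³/s

V = πr²h
dV/dt = 2πrh·dr/dt + πr²·dh/dt
= 2π(11)(17)(1) + π(11)²(3)
= 737π cm³/s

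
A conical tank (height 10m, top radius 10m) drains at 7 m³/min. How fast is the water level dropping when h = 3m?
7/(9π) ≈ 0.2476 m/min

r/h = 10/10, so r = h
V = (1/3)πr²h = (1/3)π(h)²h = (1/3)πh³
dV/dh = πh²
dh/dt = (dV/dt)/(dV/dh) = -7/(π·3²) = -7/(9π) m/min
The level is dropping at 7/(9π) ≈ 0.2476 m/min.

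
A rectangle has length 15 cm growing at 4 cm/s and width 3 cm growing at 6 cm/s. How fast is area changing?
102 cm²/s

A = lw
dA/dt = w·dl/dt + l·dw/dt = 3·4 + 15·6 = 102 cm²/s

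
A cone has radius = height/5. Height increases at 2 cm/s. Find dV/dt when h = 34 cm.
2312π/25 cm³/s

V = (1/3)π(h/5)²h = πh³/75
dV/dt = πh²/25 · 2
At h = 34: dV/dt = 2312π/25 cm³/s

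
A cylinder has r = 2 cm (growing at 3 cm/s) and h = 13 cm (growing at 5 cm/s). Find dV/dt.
176π cm³/s

V = πr²h
dV/dt = 2πrh·dr/dt + πr²·dh/dt
= 2π(2)(13)(3) + π(2)²(5)
= 176π cm³/s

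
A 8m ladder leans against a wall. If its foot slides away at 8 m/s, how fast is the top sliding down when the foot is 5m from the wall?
40√39/39 ≈ 6.405 m/s

x² + y² = 8²
2x·dx/dt + 2y·dy/dt = 0
dy/dt = -x/y · dx/dt = -5/√39 · 8 = -40√39/39 m/s
The top is descending at 40√39/39 ≈ 6.405 m/s.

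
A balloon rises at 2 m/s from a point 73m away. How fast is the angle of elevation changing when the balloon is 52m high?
0.018175 rad/s

tan(θ) = y/73
sec²(θ) · dθ/dt = (1/73) · dy/dt
dθ/dt = cos²(θ)/73 · 2 = 73/(73² + 52²) · 2
dθ/dt = 0.018175 rad/s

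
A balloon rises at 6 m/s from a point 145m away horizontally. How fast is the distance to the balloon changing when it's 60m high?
72√985/985 ≈ 2.294 m/s

z² = 145² + y²
z = √(145² + 60²) = 5√985
dz/dt = y/z · dy/dt = 60/(5√985) · 6 = 72√985/985 ≈ 2.294 m/s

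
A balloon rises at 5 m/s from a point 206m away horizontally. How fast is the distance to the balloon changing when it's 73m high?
73√47765/9553 ≈ 1.67 m/s

z² = 206² + y²
z = √(206² + 73²) = √47765
dz/dt = y/z · dy/dt = 73/√47765 · 5 = 73√47765/9553 ≈ 1.67 m/s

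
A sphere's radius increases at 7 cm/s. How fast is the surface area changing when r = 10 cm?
560π cm²/s

S = 4πr²
dS/dt = dS/dr · dr/dt = 8πr · 7
At r = 10: dS/dt = 560π cm²/s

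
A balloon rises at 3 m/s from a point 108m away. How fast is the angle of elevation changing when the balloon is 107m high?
0.014018 rad/s

tan(θ) = y/108
sec²(θ) · dθ/dt = (1/108) · dy/dt
dθ/dt = cos²(θ)/108 · 3 = 108/(108² + 107²) · 3
dθ/dt = 0.014018 rad/s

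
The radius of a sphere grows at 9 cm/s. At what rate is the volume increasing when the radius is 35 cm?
44100π cm³/s

V = (4/3)πr³
dV/dt = dV/dr · dr/dt = 4πr² · 9
At r = 35: dV/dt = 44100π cm³/s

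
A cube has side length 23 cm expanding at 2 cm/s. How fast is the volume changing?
3174 cm³/s

V = s³
dV/dt = 3s² · ds/dt = 3·23²·2 = 3174 cm³/s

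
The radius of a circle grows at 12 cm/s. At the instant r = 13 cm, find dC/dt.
24π cm/s

C = 2πr
dC/dt = 2π · dr/dt = 2π · 12 = 24π cm/s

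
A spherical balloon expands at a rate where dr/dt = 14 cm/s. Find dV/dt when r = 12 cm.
8064π cm³/s

V = (4/3)πr³
dV/dt = dV/dr · dr/dt = 4πr² · 14
At r = 12: dV/dt = 8064π cm³/s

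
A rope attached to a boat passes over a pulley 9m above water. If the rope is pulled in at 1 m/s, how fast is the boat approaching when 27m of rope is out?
3√2/4 ≈ 1.061 m/s

rope² = x² + 9²
x = √(27² - 9²) = 18√2
dx/dt = (rope/x) · d(rope)/dt = (27/(18√2)) · (-1) = -3√2/4 m/s
The boat approaches at 3√2/4 ≈ 1.061 m/s.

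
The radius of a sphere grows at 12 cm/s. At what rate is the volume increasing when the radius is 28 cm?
37632π cm³/s

V = (4/3)πr³
dV/dt = dV/dr · dr/dt = 4πr² · 12
At r = 28: dV/dt = 37632π cm³/s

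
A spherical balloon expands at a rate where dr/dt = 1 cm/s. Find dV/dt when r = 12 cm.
576π cm³/s

V = (4/3)πr³
dV/dt = dV/dr · dr/dt = 4πr² · 1
At r = 12: dV/dt = 576π cm³/s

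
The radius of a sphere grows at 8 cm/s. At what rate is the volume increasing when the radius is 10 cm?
3200π cm³/s

V = (4/3)πr³
dV/dt = dV/dr · dr/dt = 4πr² · 8
At r = 10: dV/dt = 3200π cm³/s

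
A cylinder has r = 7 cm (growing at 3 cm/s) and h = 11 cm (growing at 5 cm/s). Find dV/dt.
707π cm³/s

V = πr²h
dV/dt = 2πrh·dr/dt + πr²·dh/dt
= 2π(7)(11)(3) + π(7)²(5)
= 707π cm³/s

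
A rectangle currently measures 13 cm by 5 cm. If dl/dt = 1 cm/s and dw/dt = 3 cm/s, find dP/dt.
8 cm/s

P = 2(l + w)
dP/dt = 2(dl/dt + dw/dt) = 2(1 + 3) = 8 cm/s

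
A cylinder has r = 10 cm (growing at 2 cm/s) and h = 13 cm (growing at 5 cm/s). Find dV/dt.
1020π cm³/s

V = πr²h
dV/dt = 2πrh·dr/dt + πr²·dh/dt
= 2π(10)(13)(2) + π(10)²(5)
= 1020π cm³/s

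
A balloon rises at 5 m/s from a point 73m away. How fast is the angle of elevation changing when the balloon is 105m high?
0.022319 rad/s

tan(θ) = y/73
sec²(θ) · dθ/dt = (1/73) · dy/dt
dθ/dt = cos²(θ)/73 · 5 = 73/(73² + 105²) · 5
dθ/dt = 0.022319 rad/s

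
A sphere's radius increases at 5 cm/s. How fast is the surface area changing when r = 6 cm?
240π cm²/s

S = 4πr²
dS/dt = dS/dr · dr/dt = 8πr · 5
At r = 6: dS/dt = 240π cm²/s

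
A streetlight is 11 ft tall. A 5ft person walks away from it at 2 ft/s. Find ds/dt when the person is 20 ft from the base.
5/3 ft/s

By similar triangles: 11/(x+s) = 5/s
Solving: s = 5x/6
ds/dt = 5/6 · dx/dt = 5/6 · 2 = 5/3 ft/s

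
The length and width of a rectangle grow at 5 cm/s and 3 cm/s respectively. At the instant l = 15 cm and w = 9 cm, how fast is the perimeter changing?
16 cm/s

P = 2(l + w)
dP/dt = 2(dl/dt + dw/dt) = 2(5 + 3) = 16 cm/s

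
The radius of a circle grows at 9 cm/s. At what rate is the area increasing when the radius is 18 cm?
324π cm²/s

A = πr²
dA/dt = 2πr · dr/dt = 2π(18)(9) = 324π cm²/s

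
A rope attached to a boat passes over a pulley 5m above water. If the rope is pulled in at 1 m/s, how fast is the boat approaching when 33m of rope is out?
33√266/532 ≈ 1.012 m/s

rope² = x² + 5²
x = √(33² - 5²) = 2√266
dx/dt = (rope/x) · d(rope)/dt = (33/(2√266)) · (-1) = -33√266/532 m/s
The boat approaches at 33√266/532 ≈ 1.012 m/s.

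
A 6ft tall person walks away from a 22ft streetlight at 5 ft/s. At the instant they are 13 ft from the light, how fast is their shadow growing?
15/8 ft/s

By similar triangles: 22/(x+s) = 6/s
Solving: s = 6x/16
ds/dt = 6/16 · dx/dt = 3/8 · 5 = 15/8 ft/s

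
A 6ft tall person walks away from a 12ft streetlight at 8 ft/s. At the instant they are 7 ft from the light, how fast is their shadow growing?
8 ft/s

By similar triangles: 12/(x+s) = 6/s
Solving: s = 6x/6
ds/dt = 6/6 · dx/dt = 1 · 8 = 8 ft/s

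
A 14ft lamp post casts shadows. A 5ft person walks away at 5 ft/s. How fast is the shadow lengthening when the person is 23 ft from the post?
25/9 ft/s

By similar triangles: 14/(x+s) = 5/s
Solving: s = 5x/9
ds/dt = 5/9 · dx/dt = 5/9 · 5 = 25/9 ft/s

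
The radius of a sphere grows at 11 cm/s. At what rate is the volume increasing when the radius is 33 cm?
47916π cm³/s

V = (4/3)πr³
dV/dt = dV/dr · dr/dt = 4πr² · 11
At r = 33: dV/dt = 47916π cm³/s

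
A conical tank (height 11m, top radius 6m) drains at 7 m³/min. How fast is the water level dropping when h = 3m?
847/(324π) ≈ 0.8321 m/min

r/h = 6/11, so r = (6/11)h
V = (1/3)πr²h = (1/3)π((6/11)h)²h = (12/121)πh³
dV/dh = (36/121)πh²
dh/dt = (dV/dt)/(dV/dh) = -7/((36/121)π·3²) = -847/(324π) m/min
The level is dropping at 847/(324π) ≈ 0.8321 m/min.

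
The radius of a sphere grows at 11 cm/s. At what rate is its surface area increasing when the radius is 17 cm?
1496π cm²/s

S = 4πr²
dS/dt = dS/dr · dr/dt = 8πr · 11
At r = 17: dS/dt = 1496π cm²/s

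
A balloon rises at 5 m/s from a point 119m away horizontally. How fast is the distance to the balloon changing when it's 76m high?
380√19937/19937 ≈ 2.691 m/s

z² = 119² + y²
z = √(119² + 76²) = √19937
dz/dt = y/z · dy/dt = 76/√19937 · 5 = 380√19937/19937 ≈ 2.691 m/s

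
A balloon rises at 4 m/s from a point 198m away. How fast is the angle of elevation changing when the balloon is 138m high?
0.013597 rad/s

tan(θ) = y/198
sec²(θ) · dθ/dt = (1/198) · dy/dt
dθ/dt = cos²(θ)/198 · 4 = 198/(198² + 138²) · 4
dθ/dt = 0.013597 rad/s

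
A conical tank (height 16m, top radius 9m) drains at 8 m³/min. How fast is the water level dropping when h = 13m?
2048/(13689π) ≈ 0.04762 m/min

r/h = 9/16, so r = (9/16)h
V = (1/3)πr²h = (1/3)π((9/16)h)²h = (27/256)πh³
dV/dh = (81/256)πh²
dh/dt = (dV/dt)/(dV/dh) = -8/((81/256)π·13²) = -2048/(13689π) m/min
The level is dropping at 2048/(13689π) ≈ 0.04762 m/min.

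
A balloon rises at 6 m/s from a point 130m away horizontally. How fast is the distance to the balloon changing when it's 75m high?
90√901/901 ≈ 2.998 m/s

z² = 130² + y²
z = √(130² + 75²) = 5√901
dz/dt = y/z · dy/dt = 75/(5√901) · 6 = 90√901/901 ≈ 2.998 m/s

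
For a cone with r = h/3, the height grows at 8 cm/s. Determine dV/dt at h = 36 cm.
1152π cm³/s

V = (1/3)π(h/3)²h = πh³/27
dV/dt = πh²/9 · 8
At h = 36: dV/dt = 1152π cm³/s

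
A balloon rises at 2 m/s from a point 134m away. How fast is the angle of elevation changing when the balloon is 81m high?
0.010931 rad/s

tan(θ) = y/134
sec²(θ) · dθ/dt = (1/134) · dy/dt
dθ/dt = cos²(θ)/134 · 2 = 134/(134² + 81²) · 2
dθ/dt = 0.010931 rad/s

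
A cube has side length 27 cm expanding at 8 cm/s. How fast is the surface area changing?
2592 cm²/s

A = 6s²
dA/dt = 12s · ds/dt = 12·27·8 = 2592 cm²/s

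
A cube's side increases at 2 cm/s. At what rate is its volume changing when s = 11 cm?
726 cm³/s

V = s³
dV/dt = 3s² · ds/dt = 3·11²·2 = 726 cm³/s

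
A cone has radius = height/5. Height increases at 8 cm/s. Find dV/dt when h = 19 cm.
2888π/25 cm³/s

V = (1/3)π(h/5)²h = πh³/75
dV/dt = πh²/25 · 8
At h = 19: dV/dt = 2888π/25 cm³/s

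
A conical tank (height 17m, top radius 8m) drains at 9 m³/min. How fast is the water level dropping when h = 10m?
2601/(6400π) ≈ 0.1294 m/min

r/h = 8/17, so r = (8/17)h
V = (1/3)πr²h = (1/3)π((8/17)h)²h = (64/867)πh³
dV/dh = (64/289)πh²
dh/dt = (dV/dt)/(dV/dh) = -9/((64/289)π·10²) = -2601/(6400π) m/min
The level is dropping at 2601/(6400π) ≈ 0.1294 m/min.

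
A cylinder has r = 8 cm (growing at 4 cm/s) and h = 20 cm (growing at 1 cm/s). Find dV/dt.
1344π cm³/s

V = πr²h
dV/dt = 2πrh·dr/dt + πr²·dh/dt
= 2π(8)(20)(4) + π(8)²(1)
= 1344π cm³/s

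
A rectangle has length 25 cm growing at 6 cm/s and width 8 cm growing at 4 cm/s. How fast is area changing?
148 cm²/s

A = lw
dA/dt = w·dl/dt + l·dw/dt = 8·6 + 25·4 = 148 cm²/s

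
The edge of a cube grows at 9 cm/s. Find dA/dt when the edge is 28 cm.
3024 cm²/s

A = 6s²
dA/dt = 12s · ds/dt = 12·28·9 = 3024 cm²/s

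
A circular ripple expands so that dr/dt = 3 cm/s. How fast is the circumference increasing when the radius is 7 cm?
6π cm/s

C = 2πr
dC/dt = 2π · dr/dt = 2π · 3 = 6π cm/s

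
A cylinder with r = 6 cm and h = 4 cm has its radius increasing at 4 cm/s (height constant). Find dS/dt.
128π cm²/s

S = 2πrh + 2πr² (lateral + bases)
dS/dt = (2πh + 4πr)·dr/dt = (2π·4 + 4π·6)·4
= 128π cm²/s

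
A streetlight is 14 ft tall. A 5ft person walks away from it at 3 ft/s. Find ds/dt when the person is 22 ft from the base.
5/3 ft/s

By similar triangles: 14/(x+s) = 5/s
Solving: s = 5x/9
ds/dt = 5/9 · dx/dt = 5/9 · 3 = 5/3 ft/s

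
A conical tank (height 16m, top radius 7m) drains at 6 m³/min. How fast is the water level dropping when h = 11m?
1536/(5929π) ≈ 0.08246 m/min

r/h = 7/16, so r = (7/16)h
V = (1/3)πr²h = (1/3)π((7/16)h)²h = (49/768)πh³
dV/dh = (49/256)πh²
dh/dt = (dV/dt)/(dV/dh) = -6/((49/256)π·11²) = -1536/(5929π) m/min
The level is dropping at 1536/(5929π) ≈ 0.08246 m/min.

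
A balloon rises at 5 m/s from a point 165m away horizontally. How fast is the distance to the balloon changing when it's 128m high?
640√43609/43609 ≈ 3.065 m/s

z² = 165² + y²
z = √(165² + 128²) = √43609
dz/dt = y/z · dy/dt = 128/√43609 · 5 = 640√43609/43609 ≈ 3.065 m/s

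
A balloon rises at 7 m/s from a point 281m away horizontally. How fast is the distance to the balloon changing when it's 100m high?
700√88961/88961 ≈ 2.347 m/s

z² = 281² + y²
z = √(281² + 100²) = √88961
dz/dt = y/z · dy/dt = 100/√88961 · 7 = 700√88961/88961 ≈ 2.347 m/s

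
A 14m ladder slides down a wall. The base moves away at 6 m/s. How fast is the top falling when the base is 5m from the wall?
10√19/19 ≈ 2.294 m/s

x² + y² = 14²
2x·dx/dt + 2y·dy/dt = 0
dy/dt = -x/y · dx/dt = -5/(3√19) · 6 = -10√19/19 m/s
The top is descending at 10√19/19 ≈ 2.294 m/s.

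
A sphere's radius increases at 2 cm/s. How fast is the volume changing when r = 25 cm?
5000π cm³/s

V = (4/3)πr³
dV/dt = dV/dr · dr/dt = 4πr² · 2
At r = 25: dV/dt = 5000π cm³/s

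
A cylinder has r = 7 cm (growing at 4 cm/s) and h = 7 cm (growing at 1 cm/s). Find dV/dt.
441π cm³/s

V = πr²h
dV/dt = 2πrh·dr/dt + πr²·dh/dt
= 2π(7)(7)(4) + π(7)²(1)
= 441π cm³/s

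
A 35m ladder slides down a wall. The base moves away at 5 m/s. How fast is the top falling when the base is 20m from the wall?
20√33/33 ≈ 3.482 m/s

x² + y² = 35²
2x·dx/dt + 2y·dy/dt = 0
dy/dt = -x/y · dx/dt = -20/(5√33) · 5 = -20√33/33 m/s
The top is descending at 20√33/33 ≈ 3.482 m/s.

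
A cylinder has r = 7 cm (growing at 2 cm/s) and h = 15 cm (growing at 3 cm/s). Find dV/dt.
567π cm³/s

V = πr²h
dV/dt = 2πrh·dr/dt + πr²·dh/dt
= 2π(7)(15)(2) + π(7)²(3)
= 567π cm³/s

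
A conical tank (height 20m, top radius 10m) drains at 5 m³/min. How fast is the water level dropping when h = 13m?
20/(169π) ≈ 0.03767 m/min

r/h = 10/20, so r = (1/2)h
V = (1/3)πr²h = (1/3)π((1/2)h)²h = (1/12)πh³
dV/dh = (1/4)πh²
dh/dt = (dV/dt)/(dV/dh) = -5/((1/4)π·13²) = -20/(169π) m/min
The level is dropping at 20/(169π) ≈ 0.03767 m/min.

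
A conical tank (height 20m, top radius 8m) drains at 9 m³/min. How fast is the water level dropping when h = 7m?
225/(196π) ≈ 0.3654 m/min

r/h = 8/20, so r = (2/5)h
V = (1/3)πr²h = (1/3)π((2/5)h)²h = (4/75)πh³
dV/dh = (4/25)πh²
dh/dt = (dV/dt)/(dV/dh) = -9/((4/25)π·7²) = -225/(196π) m/min
The level is dropping at 225/(196π) ≈ 0.3654 m/min.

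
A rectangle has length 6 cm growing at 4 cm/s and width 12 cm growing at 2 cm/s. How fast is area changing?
60 cm²/s

A = lw
dA/dt = w·dl/dt + l·dw/dt = 12·4 + 6·2 = 60 cm²/s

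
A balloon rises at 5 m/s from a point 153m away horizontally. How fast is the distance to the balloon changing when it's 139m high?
139√42730/8546 ≈ 3.362 m/s

z² = 153² + y²
z = √(153² + 139²) = √42730
dz/dt = y/z · dy/dt = 139/√42730 · 5 = 139√42730/8546 ≈ 3.362 m/s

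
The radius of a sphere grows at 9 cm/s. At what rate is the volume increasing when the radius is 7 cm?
1764π cm³/s

V = (4/3)πr³
dV/dt = dV/dr · dr/dt = 4πr² · 9
At r = 7: dV/dt = 1764π cm³/s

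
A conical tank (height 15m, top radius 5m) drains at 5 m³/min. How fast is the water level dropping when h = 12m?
5/(16π) ≈ 0.09947 m/min

r/h = 5/15, so r = (1/3)h
V = (1/3)πr²h = (1/3)π((1/3)h)²h = (1/27)πh³
dV/dh = (1/9)πh²
dh/dt = (dV/dt)/(dV/dh) = -5/((1/9)π·12²) = -5/(16π) m/min
The level is dropping at 5/(16π) ≈ 0.09947 m/min.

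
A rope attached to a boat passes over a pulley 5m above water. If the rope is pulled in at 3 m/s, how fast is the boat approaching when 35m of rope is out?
7√3/4 ≈ 3.031 m/s

rope² = x² + 5²
x = √(35² - 5²) = 20√3
dx/dt = (rope/x) · d(rope)/dt = (35/(20√3)) · (-3) = -7√3/4 m/s
The boat approaches at 7√3/4 ≈ 3.031 m/s.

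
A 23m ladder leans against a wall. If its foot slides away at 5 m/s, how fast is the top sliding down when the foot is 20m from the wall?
100√129/129 ≈ 8.805 m/s

x² + y² = 23²
2x·dx/dt + 2y·dy/dt = 0
dy/dt = -x/y · dx/dt = -20/√129 · 5 = -100√129/129 m/s
The top is descending at 100√129/129 ≈ 8.805 m/s.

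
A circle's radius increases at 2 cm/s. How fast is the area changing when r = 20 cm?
80π cm²/s

A = πr²
dA/dt = 2πr · dr/dt = 2π(20)(2) = 80π cm²/s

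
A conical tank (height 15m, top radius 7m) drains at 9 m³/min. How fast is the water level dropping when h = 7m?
2025/(2401π) ≈ 0.2685 m/min

r/h = 7/15, so r = (7/15)h
V = (1/3)πr²h = (1/3)π((7/15)h)²h = (49/675)πh³
dV/dh = (49/225)πh²
dh/dt = (dV/dt)/(dV/dh) = -9/((49/225)π·7²) = -2025/(2401π) m/min
The level is dropping at 2025/(2401π) ≈ 0.2685 m/min.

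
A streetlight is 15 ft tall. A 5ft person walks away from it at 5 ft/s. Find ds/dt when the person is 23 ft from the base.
5/2 ft/s

By similar triangles: 15/(x+s) = 5/s
Solving: s = 5x/10
ds/dt = 5/10 · dx/dt = 1/2 · 5 = 5/2 ft/s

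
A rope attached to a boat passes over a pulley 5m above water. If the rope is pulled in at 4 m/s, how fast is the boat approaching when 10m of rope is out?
8√3/3 ≈ 4.619 m/s

rope² = x² + 5²
x = √(10² - 5²) = 5√3
dx/dt = (rope/x) · d(rope)/dt = (10/(5√3)) · (-4) = -8√3/3 m/s
The boat approaches at 8√3/3 ≈ 4.619 m/s.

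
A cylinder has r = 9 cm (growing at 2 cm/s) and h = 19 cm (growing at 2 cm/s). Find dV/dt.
846π cm³/s

V = πr²h
dV/dt = 2πrh·dr/dt + πr²·dh/dt
= 2π(9)(19)(2) + π(9)²(2)
= 846π cm³/s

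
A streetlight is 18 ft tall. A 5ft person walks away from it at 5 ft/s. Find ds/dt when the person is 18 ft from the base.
25/13 ft/s

By similar triangles: 18/(x+s) = 5/s
Solving: s = 5x/13
ds/dt = 5/13 · dx/dt = 5/13 · 5 = 25/13 ft/s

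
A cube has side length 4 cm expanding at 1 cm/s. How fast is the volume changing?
48 cm³/s

V = s³
dV/dt = 3s² · ds/dt = 3·4²·1 = 48 cm³/s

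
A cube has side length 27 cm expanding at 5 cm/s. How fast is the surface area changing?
1620 cm²/s

A = 6s²
dA/dt = 12s · ds/dt = 12·27·5 = 1620 cm²/s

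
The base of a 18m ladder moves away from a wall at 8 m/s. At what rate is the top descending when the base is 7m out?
56√11/55 ≈ 3.377 m/s

x² + y² = 18²
2x·dx/dt + 2y·dy/dt = 0
dy/dt = -x/y · dx/dt = -7/(5√11) · 8 = -56√11/55 m/s
The top is descending at 56√11/55 ≈ 3.377 m/s.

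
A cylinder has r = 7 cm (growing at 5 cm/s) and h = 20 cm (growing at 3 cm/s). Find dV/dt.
1547π cm³/s

V = πr²h
dV/dt = 2πrh·dr/dt + πr²·dh/dt
= 2π(7)(20)(5) + π(7)²(3)
= 1547π cm³/s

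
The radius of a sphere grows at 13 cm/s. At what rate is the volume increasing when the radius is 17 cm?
15028π cm³/s

V = (4/3)πr³
dV/dt = dV/dr · dr/dt = 4πr² · 13
At r = 17: dV/dt = 15028π cm³/s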